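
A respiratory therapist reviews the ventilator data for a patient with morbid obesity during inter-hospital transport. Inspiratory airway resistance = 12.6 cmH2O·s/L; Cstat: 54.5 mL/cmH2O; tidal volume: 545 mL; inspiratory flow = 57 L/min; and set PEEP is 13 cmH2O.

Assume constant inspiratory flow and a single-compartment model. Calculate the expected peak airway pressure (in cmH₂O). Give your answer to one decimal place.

35.0

Flow: 57 L/min ÷ 60 = 0.95 L/s.
Equation of motion (constant flow): PIP = Vt/C + R·V̇ + PEEP.
PIP = 545/54.5 + 12.6×0.95 + 13 = 10.0 + 11.97 + 13 = 34.97 cmH2O.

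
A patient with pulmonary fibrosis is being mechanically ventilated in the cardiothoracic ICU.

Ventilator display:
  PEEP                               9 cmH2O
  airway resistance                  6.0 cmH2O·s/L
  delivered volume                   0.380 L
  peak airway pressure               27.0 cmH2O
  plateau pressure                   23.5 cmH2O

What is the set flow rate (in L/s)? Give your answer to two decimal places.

0.58

flow = (PIP − Pplat) / Raw = 3.5 / 6.0 = 0.5833 L/s.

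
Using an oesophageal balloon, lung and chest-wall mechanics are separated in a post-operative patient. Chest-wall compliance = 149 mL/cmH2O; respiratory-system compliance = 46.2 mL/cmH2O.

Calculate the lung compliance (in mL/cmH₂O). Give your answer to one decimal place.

1/CL = 1/Crs − 1/Ccw.
1/CL = 1/46.2 − 1/149 = 0.01493.
CL = 66.979 mL/cmH2O.

67.0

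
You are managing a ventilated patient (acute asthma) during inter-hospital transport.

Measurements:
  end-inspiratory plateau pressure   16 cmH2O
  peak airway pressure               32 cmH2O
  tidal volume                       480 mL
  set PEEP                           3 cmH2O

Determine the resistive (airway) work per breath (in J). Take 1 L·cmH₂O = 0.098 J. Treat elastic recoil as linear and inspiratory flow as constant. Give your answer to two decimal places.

With constant inspiratory flow the resistive pressure is constant at PIP − Pplat = 32 − 16 = 16.0 cmH2O, so resistive work = 16.0 × 0.480 = 7.68 L·cmH2O.
× 0.098 J/(L·cmH2O) → 0.7526 J.

0.75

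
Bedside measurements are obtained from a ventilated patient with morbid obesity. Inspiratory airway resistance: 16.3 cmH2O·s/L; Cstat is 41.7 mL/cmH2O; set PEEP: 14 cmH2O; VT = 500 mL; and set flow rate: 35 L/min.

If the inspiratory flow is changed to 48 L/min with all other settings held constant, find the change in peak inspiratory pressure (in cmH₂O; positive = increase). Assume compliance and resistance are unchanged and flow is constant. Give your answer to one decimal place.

Flow: 35 L/min ÷ 60 = 0.5833 L/s.
New flow: 48 L/min ÷ 60 = 0.8 L/s.
PIP = Vt/C + R·V̇ + PEEP (constant-flow equation of motion).
Only the resistive term changes: ΔPIP = R × ΔV̇ = 16.3 × (0.8 − 0.5833) = 16.3 × 0.2167 = 3.532 cmH2O.

3.5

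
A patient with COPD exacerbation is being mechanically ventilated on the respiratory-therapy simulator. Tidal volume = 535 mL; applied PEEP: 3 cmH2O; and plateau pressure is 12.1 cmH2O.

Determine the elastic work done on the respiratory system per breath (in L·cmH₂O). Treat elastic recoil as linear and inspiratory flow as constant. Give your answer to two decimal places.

Elastic work ≈ ½ × (Pplat − PEEP) × Vt = 0.5 × (12.1 − 3) × 0.535 L = 0.5 × 9.1 × 0.535 = 2.434 L·cmH2O.

2.43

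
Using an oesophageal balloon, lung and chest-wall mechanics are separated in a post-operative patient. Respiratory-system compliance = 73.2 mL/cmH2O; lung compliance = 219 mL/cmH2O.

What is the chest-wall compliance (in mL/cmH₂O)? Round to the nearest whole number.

1/Ccw = 1/Crs − 1/CL.
1/Ccw = 1/73.2 − 1/219 = 0.009095.
Ccw = 109.95 mL/cmH2O.

110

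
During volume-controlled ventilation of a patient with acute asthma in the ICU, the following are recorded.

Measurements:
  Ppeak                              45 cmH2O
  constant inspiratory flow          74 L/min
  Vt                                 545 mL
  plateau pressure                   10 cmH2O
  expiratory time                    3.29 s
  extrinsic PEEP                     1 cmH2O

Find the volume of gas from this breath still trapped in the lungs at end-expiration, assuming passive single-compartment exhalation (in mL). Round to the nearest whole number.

80

Flow: 74 L/min ÷ 60 = 1.2333 L/s.
R = (PIP − Pplat)/V̇ = (45 − 10) / 1.2333 = 35.0/1.2333 = 28.379 cmH2O·s/L.
C = Vt/(Pplat − PEEP) = 545.0 / (10 − 1) = 545.0/9.0 = 60.556 mL/cmH2O.
τ = R × C = 28.379 × 0.06056 L/cmH2O = 1.719 s.
Fraction remaining = e^(−Te/τ) = e^(−3.29/1.719) = 0.1475.
Trapped volume = 545.0 × 0.1475 = 80.388 mL.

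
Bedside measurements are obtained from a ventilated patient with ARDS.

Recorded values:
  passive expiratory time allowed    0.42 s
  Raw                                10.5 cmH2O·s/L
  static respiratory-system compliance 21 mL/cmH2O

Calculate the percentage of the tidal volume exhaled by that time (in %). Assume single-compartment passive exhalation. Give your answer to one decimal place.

τ = R × C = 10.5 × 21 mL/cmH2O = 10.5 × 0.021 L/cmH2O = 0.2205 s.
Passive exhalation: V(t)/V₀ = e^(−t/τ) = e^(−0.42/0.2205) = 0.1489.
Fraction exhaled = 1 − 0.1489 = 0.8511 → 85.11%.

85.1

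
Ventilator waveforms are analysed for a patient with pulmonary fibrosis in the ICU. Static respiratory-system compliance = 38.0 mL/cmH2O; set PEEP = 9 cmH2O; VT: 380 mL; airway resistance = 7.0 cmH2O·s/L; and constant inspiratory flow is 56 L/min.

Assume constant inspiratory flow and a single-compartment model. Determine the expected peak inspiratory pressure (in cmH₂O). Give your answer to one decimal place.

Flow: 56 L/min ÷ 60 = 0.9333 L/s.
Equation of motion (constant flow): PIP = Vt/C + R·V̇ + PEEP.
PIP = 380/38.0 + 7.0×0.9333 + 9 = 10.0 + 6.533 + 9 = 25.533 cmH2O.

25.5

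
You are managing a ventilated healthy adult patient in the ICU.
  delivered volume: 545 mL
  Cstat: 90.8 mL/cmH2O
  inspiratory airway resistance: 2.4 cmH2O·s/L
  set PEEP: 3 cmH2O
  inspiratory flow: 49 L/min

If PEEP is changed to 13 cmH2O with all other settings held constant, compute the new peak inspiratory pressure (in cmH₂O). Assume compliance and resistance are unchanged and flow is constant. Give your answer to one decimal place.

Flow: 49 L/min ÷ 60 = 0.8167 L/s.
PIP = Vt/C + R·V̇ + PEEP (constant-flow equation of motion).
Only the baseline term changes: ΔPIP = ΔPEEP = 13 − 3 = 10.0 cmH2O.
Original PIP = 545/90.8 + 2.4×0.8167 + 3 = 10.962 cmH2O; new PIP = 10.962 + (10.0) = 20.962 cmH2O.

21.0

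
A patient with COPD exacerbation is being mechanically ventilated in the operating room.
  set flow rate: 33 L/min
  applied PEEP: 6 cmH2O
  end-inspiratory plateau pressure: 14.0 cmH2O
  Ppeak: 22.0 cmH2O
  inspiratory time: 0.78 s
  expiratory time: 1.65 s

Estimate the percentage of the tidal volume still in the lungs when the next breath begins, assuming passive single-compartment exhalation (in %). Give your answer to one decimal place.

12.1

Flow: 33 L/min ÷ 60 = 0.55 L/s.
Vt = flow × Ti = 0.55 L/s × 0.78 s × 1000 mL/L = 429.0 mL.
R = (PIP − Pplat)/V̇ = (22.0 − 14.0) / 0.55 = 8.0/0.55 = 14.545 cmH2O·s/L.
C = Vt/(Pplat − PEEP) = 429.0 / (14.0 − 6) = 429.0/8.0 = 53.625 mL/cmH2O.
τ = R × C = 14.545 × 0.05363 L/cmH2O = 0.78 s.
Fraction remaining at end-expiration = e^(−Te/τ) = e^(−1.65/0.78) = 0.1206 → 12.06%.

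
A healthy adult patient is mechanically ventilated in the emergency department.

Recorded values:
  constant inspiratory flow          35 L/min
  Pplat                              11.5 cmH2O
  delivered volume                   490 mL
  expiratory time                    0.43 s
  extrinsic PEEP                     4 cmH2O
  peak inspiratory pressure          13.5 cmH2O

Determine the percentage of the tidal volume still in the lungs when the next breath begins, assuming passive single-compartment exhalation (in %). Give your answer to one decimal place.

Flow: 35 L/min ÷ 60 = 0.5833 L/s.
R = (PIP − Pplat)/V̇ = (13.5 − 11.5) / 0.5833 = 2.0/0.5833 = 3.429 cmH2O·s/L.
C = Vt/(Pplat − PEEP) = 490.0 / (11.5 − 4) = 490.0/7.5 = 65.333 mL/cmH2O.
τ = R × C = 3.429 × 0.06533 L/cmH2O = 0.224 s.
Fraction remaining at end-expiration = e^(−Te/τ) = e^(−0.43/0.224) = 0.1467 → 14.67%.

14.7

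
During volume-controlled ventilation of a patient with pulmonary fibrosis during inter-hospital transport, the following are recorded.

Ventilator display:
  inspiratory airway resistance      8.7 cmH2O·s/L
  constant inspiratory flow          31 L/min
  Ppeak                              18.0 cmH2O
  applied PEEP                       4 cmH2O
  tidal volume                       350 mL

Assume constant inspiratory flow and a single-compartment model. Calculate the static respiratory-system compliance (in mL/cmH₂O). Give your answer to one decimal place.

Flow: 31 L/min ÷ 60 = 0.5167 L/s.
Equation of motion (constant flow): PIP = Vt/C + R·V̇ + PEEP.
Vt/C = PIP − R·V̇ − PEEP = 18.0 − 8.7×0.5167 − 4 = 18.0 − 4.495 − 4 = 9.505 cmH2O.
C = Vt / 9.505 = 350 / 9.505 = 36.823 mL/cmH2O.

36.8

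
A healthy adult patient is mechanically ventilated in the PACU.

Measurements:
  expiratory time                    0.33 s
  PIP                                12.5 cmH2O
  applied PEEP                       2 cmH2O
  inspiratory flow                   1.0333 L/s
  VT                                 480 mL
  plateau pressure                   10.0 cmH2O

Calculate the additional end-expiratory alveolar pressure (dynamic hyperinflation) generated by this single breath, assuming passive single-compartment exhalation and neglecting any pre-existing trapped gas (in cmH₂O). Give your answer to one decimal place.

0.8

R = (PIP − Pplat)/V̇ = (12.5 − 10.0) / 1.0333 = 2.5/1.0333 = 2.419 cmH2O·s/L.
C = Vt/(Pplat − PEEP) = 480.0 / (10.0 − 2) = 480.0/8.0 = 60.0 mL/cmH2O.
τ = R × C = 2.419 × 0.06 L/cmH2O = 0.1451 s.
Fraction remaining = e^(−Te/τ) = e^(−0.33/0.1451) = 0.1029; trapped volume = 480.0 × 0.1029 = 49.392 mL.
Additional alveolar pressure from trapping ≈ V_trapped / C = 49.392 / 60.0 = 0.8232 cmH2O.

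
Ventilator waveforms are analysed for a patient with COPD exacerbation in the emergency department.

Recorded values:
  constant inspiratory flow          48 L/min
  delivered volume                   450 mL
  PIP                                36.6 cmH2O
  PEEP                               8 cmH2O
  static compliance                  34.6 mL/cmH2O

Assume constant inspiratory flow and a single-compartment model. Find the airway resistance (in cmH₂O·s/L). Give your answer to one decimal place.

Flow: 48 L/min ÷ 60 = 0.8 L/s.
Equation of motion (constant flow): PIP = Vt/C + R·V̇ + PEEP.
R·V̇ = PIP − Vt/C − PEEP = 36.6 − 450/34.6 − 8 = 36.6 − 13.006 − 8 = 15.594 cmH2O.
R = 15.594 / 0.8 = 19.493 cmH2O·s/L.

19.5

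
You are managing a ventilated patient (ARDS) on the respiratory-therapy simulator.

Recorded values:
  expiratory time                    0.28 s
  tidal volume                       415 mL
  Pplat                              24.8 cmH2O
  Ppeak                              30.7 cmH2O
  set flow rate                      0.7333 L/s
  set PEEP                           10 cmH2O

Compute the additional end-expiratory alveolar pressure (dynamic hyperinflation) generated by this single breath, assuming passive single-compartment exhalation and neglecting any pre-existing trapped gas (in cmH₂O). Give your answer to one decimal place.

R = (PIP − Pplat)/V̇ = (30.7 − 24.8) / 0.7333 = 5.9/0.7333 = 8.046 cmH2O·s/L.
C = Vt/(Pplat − PEEP) = 415.0 / (24.8 − 10) = 415.0/14.8 = 28.041 mL/cmH2O.
τ = R × C = 8.046 × 0.02804 L/cmH2O = 0.2256 s.
Fraction remaining = e^(−Te/τ) = e^(−0.28/0.2256) = 0.2891; trapped volume = 415.0 × 0.2891 = 119.98 mL.
Additional alveolar pressure from trapping ≈ V_trapped / C = 119.98 / 28.041 = 4.279 cmH2O.

4.3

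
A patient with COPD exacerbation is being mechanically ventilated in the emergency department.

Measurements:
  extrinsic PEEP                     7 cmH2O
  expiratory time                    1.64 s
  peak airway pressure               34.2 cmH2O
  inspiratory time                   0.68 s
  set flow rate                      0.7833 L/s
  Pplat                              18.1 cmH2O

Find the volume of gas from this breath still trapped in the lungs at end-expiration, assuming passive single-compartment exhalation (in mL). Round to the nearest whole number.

Vt = flow × Ti = 0.7833 L/s × 0.68 s × 1000 mL/L = 532.64 mL.
R = (PIP − Pplat)/V̇ = (34.2 − 18.1) / 0.7833 = 16.1/0.7833 = 20.554 cmH2O·s/L.
C = Vt/(Pplat − PEEP) = 532.64 / (18.1 − 7) = 532.64/11.1 = 47.986 mL/cmH2O.
τ = R × C = 20.554 × 0.04799 L/cmH2O = 0.9864 s.
Fraction remaining = e^(−Te/τ) = e^(−1.64/0.9864) = 0.1896.
Trapped volume = 532.64 × 0.1896 = 100.99 mL.

101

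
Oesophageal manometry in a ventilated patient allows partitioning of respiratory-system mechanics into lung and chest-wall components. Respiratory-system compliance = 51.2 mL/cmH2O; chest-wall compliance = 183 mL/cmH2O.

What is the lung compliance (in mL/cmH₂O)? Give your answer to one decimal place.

71.1

1/CL = 1/Crs − 1/Ccw.
1/CL = 1/51.2 − 1/183 = 0.01407.
CL = 71.073 mL/cmH2O.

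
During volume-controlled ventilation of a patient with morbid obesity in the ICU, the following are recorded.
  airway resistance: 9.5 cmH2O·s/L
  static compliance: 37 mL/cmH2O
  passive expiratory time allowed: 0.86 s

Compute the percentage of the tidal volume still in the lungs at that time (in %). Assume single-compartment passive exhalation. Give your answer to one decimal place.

8.7

τ = R × C = 9.5 × 37 mL/cmH2O = 9.5 × 0.037 L/cmH2O = 0.3515 s.
Passive exhalation: V(t)/V₀ = e^(−t/τ) = e^(−0.86/0.3515) = 0.08658.
Fraction remaining = 0.08658 → 8.658%.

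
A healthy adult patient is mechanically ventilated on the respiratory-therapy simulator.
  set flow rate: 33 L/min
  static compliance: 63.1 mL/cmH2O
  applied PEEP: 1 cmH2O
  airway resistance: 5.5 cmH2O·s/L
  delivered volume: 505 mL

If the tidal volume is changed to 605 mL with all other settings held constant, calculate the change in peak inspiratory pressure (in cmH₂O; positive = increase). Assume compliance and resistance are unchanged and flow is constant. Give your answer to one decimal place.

1.6

PIP = Vt/C + R·V̇ + PEEP (constant-flow equation of motion).
Only the elastic term changes: ΔPIP = ΔVt / C = (605 − 505) / 63.1 = 1.585 cmH2O.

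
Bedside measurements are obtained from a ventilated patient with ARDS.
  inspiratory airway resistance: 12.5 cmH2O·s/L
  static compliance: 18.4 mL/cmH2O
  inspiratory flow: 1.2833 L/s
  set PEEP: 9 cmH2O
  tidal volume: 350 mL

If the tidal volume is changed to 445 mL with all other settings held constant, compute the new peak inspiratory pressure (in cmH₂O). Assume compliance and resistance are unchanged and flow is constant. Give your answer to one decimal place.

PIP = Vt/C + R·V̇ + PEEP (constant-flow equation of motion).
Only the elastic term changes: ΔPIP = ΔVt / C = (445 − 350) / 18.4 = 5.163 cmH2O.
Original PIP = 350/18.4 + 12.5×1.2833 + 9 = 44.063 cmH2O; new PIP = 44.063 + (5.163) = 49.226 cmH2O.

49.2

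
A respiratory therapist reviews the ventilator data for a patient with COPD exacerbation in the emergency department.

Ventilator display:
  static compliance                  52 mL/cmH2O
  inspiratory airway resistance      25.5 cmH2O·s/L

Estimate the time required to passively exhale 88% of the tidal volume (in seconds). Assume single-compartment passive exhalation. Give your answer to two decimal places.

2.81

τ = R × C = 25.5 × 52 mL/cmH2O = 25.5 × 0.052 L/cmH2O = 1.326 s.
Exhaled fraction f = 1 − e^(−t/τ) → t = −τ·ln(1 − f) = −1.326·ln(0.12) = 2.811 s.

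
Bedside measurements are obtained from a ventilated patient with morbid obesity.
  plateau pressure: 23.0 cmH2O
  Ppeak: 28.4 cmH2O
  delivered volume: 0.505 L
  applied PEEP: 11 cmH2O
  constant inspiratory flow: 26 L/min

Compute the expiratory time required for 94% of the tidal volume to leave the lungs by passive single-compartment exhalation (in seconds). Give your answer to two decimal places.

Flow: 26 L/min ÷ 60 = 0.4333 L/s.
R = (PIP − Pplat)/V̇ = (28.4 − 23.0) / 0.4333 = 5.4/0.4333 = 12.462 cmH2O·s/L.
C = Vt/(Pplat − PEEP) = 505.0 / (23.0 − 11) = 505.0/12.0 = 42.083 mL/cmH2O.
τ = R × C = 12.462 × 0.04208 L/cmH2O = 0.5244 s.
t = −τ·ln(1 − 0.94) = −0.5244·ln(0.06) = 1.475 s.

1.48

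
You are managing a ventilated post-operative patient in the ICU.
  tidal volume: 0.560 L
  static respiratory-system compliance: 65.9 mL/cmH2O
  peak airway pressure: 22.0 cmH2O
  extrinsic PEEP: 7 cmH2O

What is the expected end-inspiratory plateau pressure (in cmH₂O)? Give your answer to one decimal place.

15.5

Pplat = PEEP + Vt / Cstat = 7 + 560 / 65.9 = 7 + 8.498 = 15.498 cmH2O.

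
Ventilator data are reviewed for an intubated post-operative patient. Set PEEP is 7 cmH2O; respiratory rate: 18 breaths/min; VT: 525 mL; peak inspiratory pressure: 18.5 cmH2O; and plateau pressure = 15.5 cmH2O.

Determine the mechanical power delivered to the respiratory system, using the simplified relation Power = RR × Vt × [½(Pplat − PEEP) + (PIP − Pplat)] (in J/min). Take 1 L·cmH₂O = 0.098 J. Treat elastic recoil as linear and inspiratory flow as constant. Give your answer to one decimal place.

6.7

Per-breath work = Vt × [½(Pplat−PEEP) + (PIP−Pplat)] = 0.525 × [0.5×8.5 + 3.0] = 0.525 × 7.25 = 3.806 L·cmH2O.
Power = 18 × 3.806 = 68.508 L·cmH2O/min.
× 0.098 J/(L·cmH2O) → 6.714 J/min.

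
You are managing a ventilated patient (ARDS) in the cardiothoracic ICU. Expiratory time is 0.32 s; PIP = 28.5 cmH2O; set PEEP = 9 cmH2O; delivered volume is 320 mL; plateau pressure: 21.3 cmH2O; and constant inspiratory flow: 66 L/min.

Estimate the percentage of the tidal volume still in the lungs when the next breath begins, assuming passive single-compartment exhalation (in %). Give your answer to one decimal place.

15.3

Flow: 66 L/min ÷ 60 = 1.1 L/s.
R = (PIP − Pplat)/V̇ = (28.5 − 21.3) / 1.1 = 7.2/1.1 = 6.545 cmH2O·s/L.
C = Vt/(Pplat − PEEP) = 320.0 / (21.3 − 9) = 320.0/12.3 = 26.016 mL/cmH2O.
τ = R × C = 6.545 × 0.02602 L/cmH2O = 0.1703 s.
Fraction remaining at end-expiration = e^(−Te/τ) = e^(−0.32/0.1703) = 0.1527 → 15.27%.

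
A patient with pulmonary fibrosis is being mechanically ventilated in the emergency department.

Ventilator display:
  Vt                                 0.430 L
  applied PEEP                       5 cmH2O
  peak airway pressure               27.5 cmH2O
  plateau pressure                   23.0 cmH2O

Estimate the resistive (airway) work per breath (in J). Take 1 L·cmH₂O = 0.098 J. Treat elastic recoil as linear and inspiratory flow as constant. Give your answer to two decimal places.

With constant inspiratory flow the resistive pressure is constant at PIP − Pplat = 27.5 − 23.0 = 4.5 cmH2O, so resistive work = 4.5 × 0.430 = 1.935 L·cmH2O.
× 0.098 J/(L·cmH2O) → 0.1896 J.

0.19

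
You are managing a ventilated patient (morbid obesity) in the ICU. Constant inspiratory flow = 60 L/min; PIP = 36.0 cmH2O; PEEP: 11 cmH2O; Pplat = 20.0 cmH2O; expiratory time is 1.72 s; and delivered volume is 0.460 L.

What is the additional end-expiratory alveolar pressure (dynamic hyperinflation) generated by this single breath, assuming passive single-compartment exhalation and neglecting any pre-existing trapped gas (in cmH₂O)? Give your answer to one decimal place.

1.1

Flow: 60 L/min ÷ 60 = 1 L/s.
R = (PIP − Pplat)/V̇ = (36.0 − 20.0) / 1 = 16.0/1 = 16.0 cmH2O·s/L.
C = Vt/(Pplat − PEEP) = 460.0 / (20.0 − 11) = 460.0/9.0 = 51.111 mL/cmH2O.
τ = R × C = 16.0 × 0.05111 L/cmH2O = 0.8178 s.
Fraction remaining = e^(−Te/τ) = e^(−1.72/0.8178) = 0.1221; trapped volume = 460.0 × 0.1221 = 56.166 mL.
Additional alveolar pressure from trapping ≈ V_trapped / C = 56.166 / 51.111 = 1.099 cmH2O.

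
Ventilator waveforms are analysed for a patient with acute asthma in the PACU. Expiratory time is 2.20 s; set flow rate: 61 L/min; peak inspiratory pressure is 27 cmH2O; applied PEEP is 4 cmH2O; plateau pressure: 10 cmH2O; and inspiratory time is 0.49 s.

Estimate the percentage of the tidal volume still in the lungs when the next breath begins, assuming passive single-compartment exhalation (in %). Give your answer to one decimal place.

Flow: 61 L/min ÷ 60 = 1.0167 L/s.
Vt = flow × Ti = 1.0167 L/s × 0.49 s × 1000 mL/L = 498.18 mL.
R = (PIP − Pplat)/V̇ = (27 − 10) / 1.0167 = 17.0/1.0167 = 16.721 cmH2O·s/L.
C = Vt/(Pplat − PEEP) = 498.18 / (10 − 4) = 498.18/6.0 = 83.03 mL/cmH2O.
τ = R × C = 16.721 × 0.08303 L/cmH2O = 1.388 s.
Fraction remaining at end-expiration = e^(−Te/τ) = e^(−2.20/1.388) = 0.2049 → 20.49%.

20.5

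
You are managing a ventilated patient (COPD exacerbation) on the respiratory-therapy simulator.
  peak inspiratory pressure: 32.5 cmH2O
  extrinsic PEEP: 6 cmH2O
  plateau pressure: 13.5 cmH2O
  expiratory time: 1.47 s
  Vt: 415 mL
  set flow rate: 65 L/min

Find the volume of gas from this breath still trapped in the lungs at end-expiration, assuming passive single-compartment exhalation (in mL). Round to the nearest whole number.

91

Flow: 65 L/min ÷ 60 = 1.0833 L/s.
R = (PIP − Pplat)/V̇ = (32.5 − 13.5) / 1.0833 = 19.0/1.0833 = 17.539 cmH2O·s/L.
C = Vt/(Pplat − PEEP) = 415.0 / (13.5 − 6) = 415.0/7.5 = 55.333 mL/cmH2O.
τ = R × C = 17.539 × 0.05533 L/cmH2O = 0.9704 s.
Fraction remaining = e^(−Te/τ) = e^(−1.47/0.9704) = 0.2198.
Trapped volume = 415.0 × 0.2198 = 91.217 mL.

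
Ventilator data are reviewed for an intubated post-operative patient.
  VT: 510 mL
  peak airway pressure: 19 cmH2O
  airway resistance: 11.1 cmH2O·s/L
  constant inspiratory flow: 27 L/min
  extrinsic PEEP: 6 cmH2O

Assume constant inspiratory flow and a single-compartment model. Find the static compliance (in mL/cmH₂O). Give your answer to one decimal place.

Flow: 27 L/min ÷ 60 = 0.45 L/s.
Equation of motion (constant flow): PIP = Vt/C + R·V̇ + PEEP.
Vt/C = PIP − R·V̇ − PEEP = 19 − 11.1×0.45 − 6 = 19 − 4.995 − 6 = 8.005 cmH2O.
C = Vt / 8.005 = 510 / 8.005 = 63.71 mL/cmH2O.

63.7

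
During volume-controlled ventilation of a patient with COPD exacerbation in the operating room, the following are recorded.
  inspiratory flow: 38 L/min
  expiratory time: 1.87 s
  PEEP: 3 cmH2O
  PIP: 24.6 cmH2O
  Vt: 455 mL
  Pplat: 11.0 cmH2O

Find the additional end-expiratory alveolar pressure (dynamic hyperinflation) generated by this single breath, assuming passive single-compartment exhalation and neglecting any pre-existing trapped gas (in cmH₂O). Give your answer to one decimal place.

1.7

Flow: 38 L/min ÷ 60 = 0.6333 L/s.
R = (PIP − Pplat)/V̇ = (24.6 − 11.0) / 0.6333 = 13.6/0.6333 = 21.475 cmH2O·s/L.
C = Vt/(Pplat − PEEP) = 455.0 / (11.0 − 3) = 455.0/8.0 = 56.875 mL/cmH2O.
τ = R × C = 21.475 × 0.05688 L/cmH2O = 1.221 s.
Fraction remaining = e^(−Te/τ) = e^(−1.87/1.221) = 0.2162; trapped volume = 455.0 × 0.2162 = 98.371 mL.
Additional alveolar pressure from trapping ≈ V_trapped / C = 98.371 / 56.875 = 1.73 cmH2O.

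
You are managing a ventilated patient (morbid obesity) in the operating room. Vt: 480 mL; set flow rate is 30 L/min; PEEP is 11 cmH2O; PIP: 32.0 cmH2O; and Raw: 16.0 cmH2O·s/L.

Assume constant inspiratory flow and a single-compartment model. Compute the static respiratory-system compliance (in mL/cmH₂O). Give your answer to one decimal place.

36.9

Flow: 30 L/min ÷ 60 = 0.5 L/s.
Equation of motion (constant flow): PIP = Vt/C + R·V̇ + PEEP.
Vt/C = PIP − R·V̇ − PEEP = 32.0 − 16.0×0.5 − 11 = 32.0 − 8.0 − 11 = 13.0 cmH2O.
C = Vt / 13.0 = 480 / 13.0 = 36.923 mL/cmH2O.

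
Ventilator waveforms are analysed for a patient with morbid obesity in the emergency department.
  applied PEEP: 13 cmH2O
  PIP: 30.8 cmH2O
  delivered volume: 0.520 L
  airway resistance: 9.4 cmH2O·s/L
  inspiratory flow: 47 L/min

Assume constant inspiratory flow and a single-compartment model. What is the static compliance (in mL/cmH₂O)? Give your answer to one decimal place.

49.8

Flow: 47 L/min ÷ 60 = 0.7833 L/s.
Equation of motion (constant flow): PIP = Vt/C + R·V̇ + PEEP.
Vt/C = PIP − R·V̇ − PEEP = 30.8 − 9.4×0.7833 − 13 = 30.8 − 7.363 − 13 = 10.437 cmH2O.
C = Vt / 10.437 = 520 / 10.437 = 49.823 mL/cmH2O.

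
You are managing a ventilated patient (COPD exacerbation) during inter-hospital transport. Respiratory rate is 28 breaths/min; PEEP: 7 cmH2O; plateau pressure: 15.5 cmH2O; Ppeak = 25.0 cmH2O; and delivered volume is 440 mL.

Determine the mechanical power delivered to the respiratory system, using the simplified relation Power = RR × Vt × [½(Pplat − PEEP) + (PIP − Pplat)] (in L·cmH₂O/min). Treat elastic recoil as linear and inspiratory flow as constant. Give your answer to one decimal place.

Per-breath work = Vt × [½(Pplat−PEEP) + (PIP−Pplat)] = 0.440 × [0.5×8.5 + 9.5] = 0.440 × 13.75 = 6.05 L·cmH2O.
Power = 28 × 6.05 = 169.4 L·cmH2O/min.

169.4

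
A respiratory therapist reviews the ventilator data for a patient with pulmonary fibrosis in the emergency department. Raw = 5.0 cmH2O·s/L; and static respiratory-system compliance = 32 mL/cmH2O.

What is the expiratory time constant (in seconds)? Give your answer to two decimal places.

0.16

τ = R × C = 5.0 × 32 mL/cmH2O = 5.0 × 0.032 L/cmH2O = 0.16 s.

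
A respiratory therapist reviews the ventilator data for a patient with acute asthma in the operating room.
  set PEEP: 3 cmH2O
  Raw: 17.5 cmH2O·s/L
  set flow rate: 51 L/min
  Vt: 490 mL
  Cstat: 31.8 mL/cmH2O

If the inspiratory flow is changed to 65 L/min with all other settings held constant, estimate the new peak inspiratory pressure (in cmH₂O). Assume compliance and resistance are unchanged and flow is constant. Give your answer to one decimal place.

37.4

Flow: 51 L/min ÷ 60 = 0.85 L/s.
New flow: 65 L/min ÷ 60 = 1.0833 L/s.
PIP = Vt/C + R·V̇ + PEEP (constant-flow equation of motion).
Only the resistive term changes: ΔPIP = R × ΔV̇ = 17.5 × (1.0833 − 0.85) = 17.5 × 0.2333 = 4.083 cmH2O.
Original PIP = 490/31.8 + 17.5×0.85 + 3 = 33.284 cmH2O; new PIP = 33.284 + (4.083) = 37.367 cmH2O.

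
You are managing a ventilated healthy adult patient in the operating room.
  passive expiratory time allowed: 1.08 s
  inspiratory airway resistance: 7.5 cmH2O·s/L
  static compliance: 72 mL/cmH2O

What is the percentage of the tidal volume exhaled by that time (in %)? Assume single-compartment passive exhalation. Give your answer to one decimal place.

86.5

τ = R × C = 7.5 × 72 mL/cmH2O = 7.5 × 0.072 L/cmH2O = 0.54 s.
Passive exhalation: V(t)/V₀ = e^(−t/τ) = e^(−1.08/0.54) = 0.1353.
Fraction exhaled = 1 − 0.1353 = 0.8647 → 86.47%.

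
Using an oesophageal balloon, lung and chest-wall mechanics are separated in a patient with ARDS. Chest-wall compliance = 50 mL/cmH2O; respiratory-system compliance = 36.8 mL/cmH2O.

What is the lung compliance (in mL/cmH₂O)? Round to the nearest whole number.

139

1/CL = 1/Crs − 1/Ccw.
1/CL = 1/36.8 − 1/50 = 0.007174.
CL = 139.39 mL/cmH2O.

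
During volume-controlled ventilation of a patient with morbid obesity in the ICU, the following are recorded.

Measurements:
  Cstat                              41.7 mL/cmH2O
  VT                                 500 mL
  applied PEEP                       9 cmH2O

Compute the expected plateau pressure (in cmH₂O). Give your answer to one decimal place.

Pplat = PEEP + Vt / Cstat = 9 + 500 / 41.7 = 9 + 11.99 = 20.99 cmH2O.

21.0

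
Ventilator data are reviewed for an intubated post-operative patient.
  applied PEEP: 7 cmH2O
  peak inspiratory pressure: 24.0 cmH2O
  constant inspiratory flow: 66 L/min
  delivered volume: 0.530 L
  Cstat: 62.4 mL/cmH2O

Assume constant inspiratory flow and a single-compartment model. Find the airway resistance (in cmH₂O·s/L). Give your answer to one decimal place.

7.7

Flow: 66 L/min ÷ 60 = 1.1 L/s.
Equation of motion (constant flow): PIP = Vt/C + R·V̇ + PEEP.
R·V̇ = PIP − Vt/C − PEEP = 24.0 − 530/62.4 − 7 = 24.0 − 8.494 − 7 = 8.506 cmH2O.
R = 8.506 / 1.1 = 7.733 cmH2O·s/L.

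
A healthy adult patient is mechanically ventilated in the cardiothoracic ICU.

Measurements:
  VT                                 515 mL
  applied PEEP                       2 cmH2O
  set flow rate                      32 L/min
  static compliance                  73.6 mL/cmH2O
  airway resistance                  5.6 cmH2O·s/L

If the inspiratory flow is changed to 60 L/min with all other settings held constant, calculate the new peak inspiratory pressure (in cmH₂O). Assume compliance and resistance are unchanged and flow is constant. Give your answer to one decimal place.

Flow: 32 L/min ÷ 60 = 0.5333 L/s.
New flow: 60 L/min ÷ 60 = 1 L/s.
PIP = Vt/C + R·V̇ + PEEP (constant-flow equation of motion).
Only the resistive term changes: ΔPIP = R × ΔV̇ = 5.6 × (1 − 0.5333) = 5.6 × 0.4667 = 2.614 cmH2O.
Original PIP = 515/73.6 + 5.6×0.5333 + 2 = 11.984 cmH2O; new PIP = 11.984 + (2.614) = 14.598 cmH2O.

14.6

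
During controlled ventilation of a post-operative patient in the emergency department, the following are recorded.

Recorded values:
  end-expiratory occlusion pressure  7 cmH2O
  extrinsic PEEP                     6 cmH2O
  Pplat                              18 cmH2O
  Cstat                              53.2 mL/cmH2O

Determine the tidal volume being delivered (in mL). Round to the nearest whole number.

End-expiratory occlusion gives total PEEP = 7 cmH2O (intrinsic PEEP = 7 − 6 = 1). Use total PEEP for the elastic gradient.
Vt = Cstat × (Pplat − PEEPtotal) = 53.2 × (18 − 7) = 53.2 × 11.0 = 585.2 mL.

585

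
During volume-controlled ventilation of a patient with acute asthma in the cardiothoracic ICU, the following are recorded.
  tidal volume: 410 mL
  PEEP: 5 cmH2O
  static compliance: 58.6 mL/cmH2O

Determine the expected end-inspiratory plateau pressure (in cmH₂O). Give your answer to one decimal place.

Pplat = PEEP + Vt / Cstat = 5 + 410 / 58.6 = 5 + 6.997 = 11.997 cmH2O.

12.0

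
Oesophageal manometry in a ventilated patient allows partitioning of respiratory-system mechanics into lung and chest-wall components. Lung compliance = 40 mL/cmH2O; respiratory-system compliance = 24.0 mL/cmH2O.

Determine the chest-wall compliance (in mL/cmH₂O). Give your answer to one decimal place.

60.0

1/Ccw = 1/Crs − 1/CL.
1/Ccw = 1/24.0 − 1/40 = 0.01667.
Ccw = 59.988 mL/cmH2O.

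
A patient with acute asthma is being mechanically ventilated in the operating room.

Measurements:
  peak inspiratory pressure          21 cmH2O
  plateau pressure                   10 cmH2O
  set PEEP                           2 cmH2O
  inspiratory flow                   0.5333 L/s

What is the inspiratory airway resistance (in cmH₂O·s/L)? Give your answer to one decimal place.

20.6

Raw = (PIP − Pplat) / flow = (21 − 10) / 0.5333 = 11.0 / 0.5333 = 20.626 cmH2O·s/L.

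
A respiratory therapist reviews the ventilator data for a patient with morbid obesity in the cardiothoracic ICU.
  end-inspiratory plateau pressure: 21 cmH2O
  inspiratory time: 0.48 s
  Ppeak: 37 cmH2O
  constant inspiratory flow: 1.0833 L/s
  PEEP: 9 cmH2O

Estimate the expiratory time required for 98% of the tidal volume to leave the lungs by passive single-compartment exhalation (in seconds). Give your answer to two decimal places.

2.50

Vt = flow × Ti = 1.0833 L/s × 0.48 s × 1000 mL/L = 519.98 mL.
R = (PIP − Pplat)/V̇ = (37 − 21) / 1.0833 = 16.0/1.0833 = 14.77 cmH2O·s/L.
C = Vt/(Pplat − PEEP) = 519.98 / (21 − 9) = 519.98/12.0 = 43.332 mL/cmH2O.
τ = R × C = 14.77 × 0.04333 L/cmH2O = 0.64 s.
t = −τ·ln(1 − 0.98) = −0.64·ln(0.02) = 2.504 s.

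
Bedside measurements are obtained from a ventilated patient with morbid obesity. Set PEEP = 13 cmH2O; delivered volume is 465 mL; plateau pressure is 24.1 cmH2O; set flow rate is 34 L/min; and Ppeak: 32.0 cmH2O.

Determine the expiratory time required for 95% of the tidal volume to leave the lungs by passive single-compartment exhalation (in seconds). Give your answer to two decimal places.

1.75

Flow: 34 L/min ÷ 60 = 0.5667 L/s.
R = (PIP − Pplat)/V̇ = (32.0 − 24.1) / 0.5667 = 7.9/0.5667 = 13.94 cmH2O·s/L.
C = Vt/(Pplat − PEEP) = 465.0 / (24.1 − 13) = 465.0/11.1 = 41.892 mL/cmH2O.
τ = R × C = 13.94 × 0.04189 L/cmH2O = 0.5839 s.
t = −τ·ln(1 − 0.95) = −0.5839·ln(0.05) = 1.749 s.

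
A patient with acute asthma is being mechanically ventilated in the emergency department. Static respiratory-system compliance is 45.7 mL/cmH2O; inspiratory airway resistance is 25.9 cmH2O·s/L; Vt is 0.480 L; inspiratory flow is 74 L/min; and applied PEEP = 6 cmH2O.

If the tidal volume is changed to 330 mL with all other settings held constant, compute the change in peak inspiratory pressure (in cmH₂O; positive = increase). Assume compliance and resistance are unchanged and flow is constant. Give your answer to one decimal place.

PIP = Vt/C + R·V̇ + PEEP (constant-flow equation of motion).
Only the elastic term changes: ΔPIP = ΔVt / C = (330 − 480) / 45.7 = -3.282 cmH2O.

-3.3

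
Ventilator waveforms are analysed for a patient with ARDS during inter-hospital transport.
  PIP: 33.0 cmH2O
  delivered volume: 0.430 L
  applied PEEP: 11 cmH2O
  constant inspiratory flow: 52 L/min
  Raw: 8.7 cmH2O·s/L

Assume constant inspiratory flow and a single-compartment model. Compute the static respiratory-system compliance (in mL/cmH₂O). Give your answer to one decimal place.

Flow: 52 L/min ÷ 60 = 0.8667 L/s.
Equation of motion (constant flow): PIP = Vt/C + R·V̇ + PEEP.
Vt/C = PIP − R·V̇ − PEEP = 33.0 − 8.7×0.8667 − 11 = 33.0 − 7.54 − 11 = 14.46 cmH2O.
C = Vt / 14.46 = 430 / 14.46 = 29.737 mL/cmH2O.

29.7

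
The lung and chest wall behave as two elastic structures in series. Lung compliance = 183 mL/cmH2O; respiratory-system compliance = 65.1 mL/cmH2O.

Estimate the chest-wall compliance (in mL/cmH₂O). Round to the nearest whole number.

1/Ccw = 1/Crs − 1/CL.
1/Ccw = 1/65.1 − 1/183 = 0.009897.
Ccw = 101.04 mL/cmH2O.

101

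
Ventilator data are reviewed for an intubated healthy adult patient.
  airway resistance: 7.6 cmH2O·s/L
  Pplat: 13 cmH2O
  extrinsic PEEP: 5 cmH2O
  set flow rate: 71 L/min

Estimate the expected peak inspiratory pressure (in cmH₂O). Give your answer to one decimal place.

22.0

Flow: 71 L/min ÷ 60 = 1.1833 L/s.
PIP = Pplat + Raw × flow = 13 + 7.6 × 1.1833 = 13 + 8.993 = 21.993 cmH2O.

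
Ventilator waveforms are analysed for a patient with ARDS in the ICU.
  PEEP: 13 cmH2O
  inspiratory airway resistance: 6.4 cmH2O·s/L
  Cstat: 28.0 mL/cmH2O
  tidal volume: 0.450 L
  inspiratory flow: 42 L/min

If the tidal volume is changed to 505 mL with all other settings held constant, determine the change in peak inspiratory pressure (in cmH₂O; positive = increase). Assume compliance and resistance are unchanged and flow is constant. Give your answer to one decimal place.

2.0

PIP = Vt/C + R·V̇ + PEEP (constant-flow equation of motion).
Only the elastic term changes: ΔPIP = ΔVt / C = (505 − 450) / 28.0 = 1.964 cmH2O.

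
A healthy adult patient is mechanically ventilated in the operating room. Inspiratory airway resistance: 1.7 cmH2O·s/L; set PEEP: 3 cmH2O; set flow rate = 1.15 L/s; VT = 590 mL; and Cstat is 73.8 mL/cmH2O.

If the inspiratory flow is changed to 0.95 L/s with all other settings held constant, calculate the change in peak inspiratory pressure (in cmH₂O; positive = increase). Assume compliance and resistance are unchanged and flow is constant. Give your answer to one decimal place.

PIP = Vt/C + R·V̇ + PEEP (constant-flow equation of motion).
Only the resistive term changes: ΔPIP = R × ΔV̇ = 1.7 × (0.95 − 1.15) = 1.7 × -0.2 = -0.34 cmH2O.

-0.3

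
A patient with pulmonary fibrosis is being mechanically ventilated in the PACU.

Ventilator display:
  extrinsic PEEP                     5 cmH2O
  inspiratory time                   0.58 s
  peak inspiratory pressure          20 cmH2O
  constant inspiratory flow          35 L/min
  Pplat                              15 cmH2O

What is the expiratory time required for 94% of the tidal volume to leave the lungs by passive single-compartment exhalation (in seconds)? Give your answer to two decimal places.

0.82

Flow: 35 L/min ÷ 60 = 0.5833 L/s.
Vt = flow × Ti = 0.5833 L/s × 0.58 s × 1000 mL/L = 338.31 mL.
R = (PIP − Pplat)/V̇ = (20 − 15) / 0.5833 = 5.0/0.5833 = 8.572 cmH2O·s/L.
C = Vt/(Pplat − PEEP) = 338.31 / (15 − 5) = 338.31/10.0 = 33.831 mL/cmH2O.
τ = R × C = 8.572 × 0.03383 L/cmH2O = 0.29 s.
t = −τ·ln(1 − 0.94) = −0.29·ln(0.06) = 0.8159 s.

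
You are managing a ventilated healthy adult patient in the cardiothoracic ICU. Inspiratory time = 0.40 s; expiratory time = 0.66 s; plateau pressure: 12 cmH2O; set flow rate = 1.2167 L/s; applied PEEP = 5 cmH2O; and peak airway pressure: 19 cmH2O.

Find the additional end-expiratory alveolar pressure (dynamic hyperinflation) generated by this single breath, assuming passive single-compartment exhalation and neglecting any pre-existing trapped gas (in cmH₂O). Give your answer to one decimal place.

1.3

Vt = flow × Ti = 1.2167 L/s × 0.40 s × 1000 mL/L = 486.68 mL.
R = (PIP − Pplat)/V̇ = (19 − 12) / 1.2167 = 7.0/1.2167 = 5.753 cmH2O·s/L.
C = Vt/(Pplat − PEEP) = 486.68 / (12 − 5) = 486.68/7.0 = 69.526 mL/cmH2O.
τ = R × C = 5.753 × 0.06953 L/cmH2O = 0.4 s.
Fraction remaining = e^(−Te/τ) = e^(−0.66/0.4) = 0.192; trapped volume = 486.68 × 0.192 = 93.443 mL.
Additional alveolar pressure from trapping ≈ V_trapped / C = 93.443 / 69.526 = 1.344 cmH2O.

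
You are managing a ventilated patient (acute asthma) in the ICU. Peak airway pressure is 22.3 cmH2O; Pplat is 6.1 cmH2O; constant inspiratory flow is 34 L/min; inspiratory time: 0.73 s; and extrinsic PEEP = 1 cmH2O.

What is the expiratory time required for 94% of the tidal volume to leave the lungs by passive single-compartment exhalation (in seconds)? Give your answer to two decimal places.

6.52

Flow: 34 L/min ÷ 60 = 0.5667 L/s.
Vt = flow × Ti = 0.5667 L/s × 0.73 s × 1000 mL/L = 413.69 mL.
R = (PIP − Pplat)/V̇ = (22.3 − 6.1) / 0.5667 = 16.2/0.5667 = 28.587 cmH2O·s/L.
C = Vt/(Pplat − PEEP) = 413.69 / (6.1 − 1) = 413.69/5.1 = 81.116 mL/cmH2O.
τ = R × C = 28.587 × 0.08112 L/cmH2O = 2.319 s.
t = −τ·ln(1 − 0.94) = −2.319·ln(0.06) = 6.524 s.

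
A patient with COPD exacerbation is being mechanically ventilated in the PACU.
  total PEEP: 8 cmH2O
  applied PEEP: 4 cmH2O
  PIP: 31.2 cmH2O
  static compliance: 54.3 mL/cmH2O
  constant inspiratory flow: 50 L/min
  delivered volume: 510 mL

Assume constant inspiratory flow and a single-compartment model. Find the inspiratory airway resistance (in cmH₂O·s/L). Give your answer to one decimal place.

Flow: 50 L/min ÷ 60 = 0.8333 L/s.
Total PEEP = 8 cmH2O (set 4 + intrinsic 4); this is the baseline alveolar pressure.
Equation of motion (constant flow): PIP = Vt/C + R·V̇ + PEEP.
R·V̇ = PIP − Vt/C − PEEP = 31.2 − 510/54.3 − 8 = 31.2 − 9.392 − 8 = 13.808 cmH2O.
R = 13.808 / 0.8333 = 16.57 cmH2O·s/L.

16.6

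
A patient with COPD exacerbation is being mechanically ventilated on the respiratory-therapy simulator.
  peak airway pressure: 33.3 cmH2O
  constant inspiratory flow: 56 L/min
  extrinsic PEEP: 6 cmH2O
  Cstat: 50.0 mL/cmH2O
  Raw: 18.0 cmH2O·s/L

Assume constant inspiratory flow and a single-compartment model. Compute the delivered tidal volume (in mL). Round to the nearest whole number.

Flow: 56 L/min ÷ 60 = 0.9333 L/s.
Equation of motion (constant flow): PIP = Vt/C + R·V̇ + PEEP.
Vt/C = PIP − R·V̇ − PEEP = 33.3 − 16.799 − 6 = 10.501 cmH2O.
Vt = C × 10.501 = 50.0 × 10.501 = 525.05 mL.

525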